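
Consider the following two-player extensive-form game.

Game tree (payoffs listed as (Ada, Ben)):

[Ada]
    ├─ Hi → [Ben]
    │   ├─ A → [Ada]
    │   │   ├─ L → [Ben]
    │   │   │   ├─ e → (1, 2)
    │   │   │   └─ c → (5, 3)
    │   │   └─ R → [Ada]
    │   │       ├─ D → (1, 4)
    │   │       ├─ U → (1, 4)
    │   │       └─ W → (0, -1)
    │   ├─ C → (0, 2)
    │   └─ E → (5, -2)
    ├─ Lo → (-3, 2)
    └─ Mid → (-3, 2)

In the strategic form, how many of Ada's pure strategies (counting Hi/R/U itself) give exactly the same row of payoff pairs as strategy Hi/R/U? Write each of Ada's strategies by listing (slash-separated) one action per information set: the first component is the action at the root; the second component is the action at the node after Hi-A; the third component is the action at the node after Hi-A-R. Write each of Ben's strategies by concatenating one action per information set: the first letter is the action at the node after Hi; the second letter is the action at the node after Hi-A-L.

Row for Hi/R/U (columns Ae, Ac, Ce, Cc, Ee, Ec): (1,4) (1,4) (0,2) (0,2) (5,-2) (5,-2).
Every one of Ada's information sets is on the play path for some reply by Ben when Ada follows Hi/R/U.
Even so, Hi/R/D happens to produce the same payoff in every column — so 2 strategies share this row.

2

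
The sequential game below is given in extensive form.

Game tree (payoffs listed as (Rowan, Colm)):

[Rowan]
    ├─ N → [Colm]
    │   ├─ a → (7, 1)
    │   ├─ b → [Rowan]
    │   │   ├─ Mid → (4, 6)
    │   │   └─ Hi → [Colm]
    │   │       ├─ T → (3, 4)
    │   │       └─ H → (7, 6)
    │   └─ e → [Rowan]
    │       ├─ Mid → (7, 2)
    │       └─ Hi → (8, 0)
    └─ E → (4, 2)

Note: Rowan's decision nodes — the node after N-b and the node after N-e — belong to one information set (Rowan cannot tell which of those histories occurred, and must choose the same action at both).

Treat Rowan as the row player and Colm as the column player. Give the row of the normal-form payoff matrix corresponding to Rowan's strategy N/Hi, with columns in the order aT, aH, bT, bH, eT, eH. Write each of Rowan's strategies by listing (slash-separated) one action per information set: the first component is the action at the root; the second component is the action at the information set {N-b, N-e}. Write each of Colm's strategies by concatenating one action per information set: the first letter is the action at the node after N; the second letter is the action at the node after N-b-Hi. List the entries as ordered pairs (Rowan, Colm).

vs aT: Rowan plays N → Colm plays a at [N] → (7, 1)
vs aH: Rowan plays N → Colm plays a at [N] → (7, 1)
vs bT: Rowan plays N → Colm plays b at [N] → Rowan plays Hi at [N-b] → Colm plays T at [N-b-Hi] → (3, 4)
vs bH: Rowan plays N → Colm plays b at [N] → Rowan plays Hi at [N-b] → Colm plays H at [N-b-Hi] → (7, 6)
vs eT: Rowan plays N → Colm plays e at [N] → Rowan plays Hi at [N-e] → (8, 0)
vs eH: Rowan plays N → Colm plays e at [N] → Rowan plays Hi at [N-e] → (8, 0)

(7,1) (7,1) (3,4) (7,6) (8,0) (8,0)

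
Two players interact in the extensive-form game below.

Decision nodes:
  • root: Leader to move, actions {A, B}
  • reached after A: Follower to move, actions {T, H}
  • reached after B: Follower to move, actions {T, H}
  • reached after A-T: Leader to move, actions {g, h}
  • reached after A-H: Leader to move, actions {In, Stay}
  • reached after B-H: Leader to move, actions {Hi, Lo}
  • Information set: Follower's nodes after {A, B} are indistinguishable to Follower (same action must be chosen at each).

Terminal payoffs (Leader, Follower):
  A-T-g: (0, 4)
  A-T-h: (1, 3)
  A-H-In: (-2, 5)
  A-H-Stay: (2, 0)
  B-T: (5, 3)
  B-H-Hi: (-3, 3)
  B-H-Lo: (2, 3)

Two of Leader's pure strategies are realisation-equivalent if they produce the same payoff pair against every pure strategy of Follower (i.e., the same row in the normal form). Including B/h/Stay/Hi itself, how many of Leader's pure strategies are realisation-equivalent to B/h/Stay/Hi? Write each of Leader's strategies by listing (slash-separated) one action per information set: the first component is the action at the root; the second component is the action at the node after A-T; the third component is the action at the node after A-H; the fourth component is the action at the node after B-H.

Row for B/h/Stay/Hi (columns T, H): (5,3) (-3,3).
Under B/h/Stay/Hi, Leader's choice at the node after A-T and at the node after A-H can never be reached regardless of what Follower does, so varying those choices leaves every outcome unchanged.
Holding the reachable choices fixed and varying the unreachable ones freely already gives 2 × 2 = 4 equivalent strategies.
No other strategy reproduces this row, so those 4 are the full class: B/g/In/Hi, B/g/Stay/Hi, B/h/In/Hi, B/h/Stay/Hi.

4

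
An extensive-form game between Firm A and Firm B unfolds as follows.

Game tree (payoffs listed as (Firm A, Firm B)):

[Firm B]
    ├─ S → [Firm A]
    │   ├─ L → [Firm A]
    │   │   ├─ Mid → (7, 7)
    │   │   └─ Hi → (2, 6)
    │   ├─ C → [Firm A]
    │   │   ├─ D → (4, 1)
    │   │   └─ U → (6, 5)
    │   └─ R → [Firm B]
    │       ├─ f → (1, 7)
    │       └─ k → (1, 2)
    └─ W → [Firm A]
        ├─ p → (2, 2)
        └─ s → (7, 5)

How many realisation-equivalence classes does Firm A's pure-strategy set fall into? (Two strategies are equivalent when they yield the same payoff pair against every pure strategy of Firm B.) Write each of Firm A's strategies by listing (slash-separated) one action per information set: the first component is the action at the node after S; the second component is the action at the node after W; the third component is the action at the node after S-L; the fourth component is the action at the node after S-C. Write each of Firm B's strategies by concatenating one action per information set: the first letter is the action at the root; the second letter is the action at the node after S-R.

10

Firm A has 24 pure strategies: L/p/Mid/D, L/p/Mid/U, L/p/Hi/D, L/p/Hi/U, L/s/Mid/D, L/s/Mid/U, L/s/Hi/D, L/s/Hi/U, C/p/Mid/D, C/p/Mid/U, C/p/Hi/D, C/p/Hi/U, C/s/Mid/D, C/s/Mid/U, C/s/Hi/D, C/s/Hi/U, R/p/Mid/D, R/p/Mid/U, R/p/Hi/D, R/p/Hi/U, R/s/Mid/D, R/s/Mid/U, R/s/Hi/D, R/s/Hi/U. Columns: Sf, Sk, Wf, Wk.
{L/p/Mid/D, L/p/Mid/U} → row (7,7) (7,7) (2,2) (2,2)
{L/p/Hi/D, L/p/Hi/U} → row (2,6) (2,6) (2,2) (2,2)
{L/s/Mid/D, L/s/Mid/U} → row (7,7) (7,7) (7,5) (7,5)
{L/s/Hi/D, L/s/Hi/U} → row (2,6) (2,6) (7,5) (7,5)
{C/p/Mid/D, C/p/Hi/D} → row (4,1) (4,1) (2,2) (2,2)
{C/p/Mid/U, C/p/Hi/U} → row (6,5) (6,5) (2,2) (2,2)
{C/s/Mid/D, C/s/Hi/D} → row (4,1) (4,1) (7,5) (7,5)
{C/s/Mid/U, C/s/Hi/U} → row (6,5) (6,5) (7,5) (7,5)
{R/p/Mid/D, R/p/Mid/U, R/p/Hi/D, R/p/Hi/U} → row (1,7) (1,2) (2,2) (2,2)
{R/s/Mid/D, R/s/Mid/U, R/s/Hi/D, R/s/Hi/U} → row (1,7) (1,2) (7,5) (7,5)
That's 10 distinct rows out of 24 strategies.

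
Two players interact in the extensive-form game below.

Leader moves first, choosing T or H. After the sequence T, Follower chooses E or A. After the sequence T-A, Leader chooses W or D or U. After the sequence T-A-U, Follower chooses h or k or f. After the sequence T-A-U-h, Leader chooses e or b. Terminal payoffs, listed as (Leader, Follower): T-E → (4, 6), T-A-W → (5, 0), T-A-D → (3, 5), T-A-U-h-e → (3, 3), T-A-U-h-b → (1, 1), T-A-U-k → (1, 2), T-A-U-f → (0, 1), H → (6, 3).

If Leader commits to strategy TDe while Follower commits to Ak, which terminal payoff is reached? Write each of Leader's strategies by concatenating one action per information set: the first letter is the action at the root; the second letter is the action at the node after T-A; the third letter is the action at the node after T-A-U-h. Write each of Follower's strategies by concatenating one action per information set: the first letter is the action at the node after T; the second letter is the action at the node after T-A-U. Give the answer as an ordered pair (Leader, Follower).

(3, 5)

Trace the play path from the root:
  Leader plays T
  Follower plays A at [T]
  Leader plays D at [T-A]
→ terminal payoff (3, 5).
(Leader's choice at the node after T-A-U-h is never reached on this path, so it doesn't affect the outcome.)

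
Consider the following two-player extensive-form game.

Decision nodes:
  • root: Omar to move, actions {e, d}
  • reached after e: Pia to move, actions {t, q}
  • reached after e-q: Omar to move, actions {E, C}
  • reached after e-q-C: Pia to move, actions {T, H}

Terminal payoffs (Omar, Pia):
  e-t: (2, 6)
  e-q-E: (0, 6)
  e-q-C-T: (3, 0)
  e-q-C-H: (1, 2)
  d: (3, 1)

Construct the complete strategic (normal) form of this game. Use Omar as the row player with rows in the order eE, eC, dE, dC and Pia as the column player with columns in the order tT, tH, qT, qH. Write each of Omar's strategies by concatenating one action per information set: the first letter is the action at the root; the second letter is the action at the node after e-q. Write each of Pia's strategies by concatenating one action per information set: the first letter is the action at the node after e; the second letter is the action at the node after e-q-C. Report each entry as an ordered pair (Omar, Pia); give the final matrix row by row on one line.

           tT       tH       qT       qH
  eE    (2,6)    (2,6)    (0,6)    (0,6)
  eC    (2,6)    (2,6)    (3,0)    (1,2)
  dE    (3,1)    (3,1)    (3,1)    (3,1)
  dC    (3,1)    (3,1)    (3,1)    (3,1)

eE: (2,6) (2,6) (0,6) (0,6) | eC: (2,6) (2,6) (3,0) (1,2) | dE: (3,1) (3,1) (3,1) (3,1) | dC: (3,1) (3,1) (3,1) (3,1)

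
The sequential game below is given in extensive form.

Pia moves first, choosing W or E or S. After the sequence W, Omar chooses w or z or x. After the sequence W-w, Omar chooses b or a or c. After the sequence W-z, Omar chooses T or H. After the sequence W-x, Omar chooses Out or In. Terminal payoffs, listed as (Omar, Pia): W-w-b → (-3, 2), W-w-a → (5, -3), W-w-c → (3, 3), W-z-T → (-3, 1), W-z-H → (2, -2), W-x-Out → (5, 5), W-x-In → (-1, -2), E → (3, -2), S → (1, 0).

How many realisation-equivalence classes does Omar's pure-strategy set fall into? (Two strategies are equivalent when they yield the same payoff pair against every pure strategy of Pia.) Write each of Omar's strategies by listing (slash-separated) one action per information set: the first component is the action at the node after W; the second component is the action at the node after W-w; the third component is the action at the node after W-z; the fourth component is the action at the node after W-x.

7

Omar has 36 pure strategies: w/b/T/Out, w/b/T/In, w/b/H/Out, w/b/H/In, w/a/T/Out, w/a/T/In, w/a/H/Out, w/a/H/In, w/c/T/Out, w/c/T/In, w/c/H/Out, w/c/H/In, z/b/T/Out, z/b/T/In, z/b/H/Out, z/b/H/In, z/a/T/Out, z/a/T/In, z/a/H/Out, z/a/H/In, z/c/T/Out, z/c/T/In, z/c/H/Out, z/c/H/In, x/b/T/Out, x/b/T/In, x/b/H/Out, x/b/H/In, x/a/T/Out, x/a/T/In, x/a/H/Out, x/a/H/In, x/c/T/Out, x/c/T/In, x/c/H/Out, x/c/H/In. Columns: W, E, S.
{w/b/T/Out, w/b/T/In, w/b/H/Out, w/b/H/In} → row (-3,2) (3,-2) (1,0)
{w/a/T/Out, w/a/T/In, w/a/H/Out, w/a/H/In} → row (5,-3) (3,-2) (1,0)
{w/c/T/Out, w/c/T/In, w/c/H/Out, w/c/H/In} → row (3,3) (3,-2) (1,0)
{z/b/T/Out, z/b/T/In, z/a/T/Out, z/a/T/In, z/c/T/Out, z/c/T/In} → row (-3,1) (3,-2) (1,0)
{z/b/H/Out, z/b/H/In, z/a/H/Out, z/a/H/In, z/c/H/Out, z/c/H/In} → row (2,-2) (3,-2) (1,0)
{x/b/T/Out, x/b/H/Out, x/a/T/Out, x/a/H/Out, x/c/T/Out, x/c/H/Out} → row (5,5) (3,-2) (1,0)
{x/b/T/In, x/b/H/In, x/a/T/In, x/a/H/In, x/c/T/In, x/c/H/In} → row (-1,-2) (3,-2) (1,0)
That's 7 distinct rows out of 36 strategies.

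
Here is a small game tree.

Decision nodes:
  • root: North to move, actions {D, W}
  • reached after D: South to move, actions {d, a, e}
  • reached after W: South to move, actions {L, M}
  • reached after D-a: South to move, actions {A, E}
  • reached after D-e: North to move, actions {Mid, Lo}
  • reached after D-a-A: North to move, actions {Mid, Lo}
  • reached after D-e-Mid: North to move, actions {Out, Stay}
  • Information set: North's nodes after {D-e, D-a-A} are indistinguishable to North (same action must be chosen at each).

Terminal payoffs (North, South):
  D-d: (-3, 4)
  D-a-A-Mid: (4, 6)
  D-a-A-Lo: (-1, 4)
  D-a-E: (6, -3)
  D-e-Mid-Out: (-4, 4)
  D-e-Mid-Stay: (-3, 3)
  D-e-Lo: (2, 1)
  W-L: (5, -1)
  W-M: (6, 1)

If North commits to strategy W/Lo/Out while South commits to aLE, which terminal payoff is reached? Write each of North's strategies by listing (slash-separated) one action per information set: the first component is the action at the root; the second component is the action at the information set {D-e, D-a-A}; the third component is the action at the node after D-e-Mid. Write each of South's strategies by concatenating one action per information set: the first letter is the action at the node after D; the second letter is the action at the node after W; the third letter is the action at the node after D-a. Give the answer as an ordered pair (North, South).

Trace the play path from the root:
  North plays W
  South plays L at [W]
→ terminal payoff (5, -1).
(North's choice at the information set {D-e, D-a-A} is never reached on this path, so it doesn't affect the outcome.)

(5, -1)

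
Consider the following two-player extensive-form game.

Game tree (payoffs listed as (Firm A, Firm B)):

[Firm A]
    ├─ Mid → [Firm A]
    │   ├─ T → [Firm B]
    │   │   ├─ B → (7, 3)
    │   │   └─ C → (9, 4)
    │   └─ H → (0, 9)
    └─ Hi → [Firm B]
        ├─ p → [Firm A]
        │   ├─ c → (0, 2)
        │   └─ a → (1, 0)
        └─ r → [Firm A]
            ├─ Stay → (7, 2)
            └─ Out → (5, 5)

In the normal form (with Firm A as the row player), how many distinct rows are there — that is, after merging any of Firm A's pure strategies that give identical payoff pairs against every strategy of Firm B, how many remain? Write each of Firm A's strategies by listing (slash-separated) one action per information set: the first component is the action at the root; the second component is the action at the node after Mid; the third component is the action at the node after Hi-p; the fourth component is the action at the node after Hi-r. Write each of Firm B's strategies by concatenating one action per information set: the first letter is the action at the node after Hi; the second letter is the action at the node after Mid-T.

6

Firm A has 16 pure strategies: Mid/T/c/Stay, Mid/T/c/Out, Mid/T/a/Stay, Mid/T/a/Out, Mid/H/c/Stay, Mid/H/c/Out, Mid/H/a/Stay, Mid/H/a/Out, Hi/T/c/Stay, Hi/T/c/Out, Hi/T/a/Stay, Hi/T/a/Out, Hi/H/c/Stay, Hi/H/c/Out, Hi/H/a/Stay, Hi/H/a/Out. Columns: pB, pC, rB, rC.
{Mid/T/c/Stay, Mid/T/c/Out, Mid/T/a/Stay, Mid/T/a/Out} → row (7,3) (9,4) (7,3) (9,4)
{Mid/H/c/Stay, Mid/H/c/Out, Mid/H/a/Stay, Mid/H/a/Out} → row (0,9) (0,9) (0,9) (0,9)
{Hi/T/c/Stay, Hi/H/c/Stay} → row (0,2) (0,2) (7,2) (7,2)
{Hi/T/c/Out, Hi/H/c/Out} → row (0,2) (0,2) (5,5) (5,5)
{Hi/T/a/Stay, Hi/H/a/Stay} → row (1,0) (1,0) (7,2) (7,2)
{Hi/T/a/Out, Hi/H/a/Out} → row (1,0) (1,0) (5,5) (5,5)
That's 6 distinct rows out of 16 strategies.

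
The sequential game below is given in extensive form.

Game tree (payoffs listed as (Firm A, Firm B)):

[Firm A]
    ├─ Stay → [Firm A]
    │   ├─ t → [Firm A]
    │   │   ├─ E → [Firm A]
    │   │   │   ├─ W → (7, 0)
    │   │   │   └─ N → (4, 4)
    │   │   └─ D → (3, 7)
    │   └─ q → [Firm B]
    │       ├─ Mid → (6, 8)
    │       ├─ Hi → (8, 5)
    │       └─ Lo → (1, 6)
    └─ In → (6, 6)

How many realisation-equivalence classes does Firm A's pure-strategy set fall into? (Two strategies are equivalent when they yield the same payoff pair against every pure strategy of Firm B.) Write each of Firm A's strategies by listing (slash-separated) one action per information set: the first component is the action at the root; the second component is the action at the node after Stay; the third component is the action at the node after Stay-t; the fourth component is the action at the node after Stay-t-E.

5

Firm A has 16 pure strategies: Stay/t/E/W, Stay/t/E/N, Stay/t/D/W, Stay/t/D/N, Stay/q/E/W, Stay/q/E/N, Stay/q/D/W, Stay/q/D/N, In/t/E/W, In/t/E/N, In/t/D/W, In/t/D/N, In/q/E/W, In/q/E/N, In/q/D/W, In/q/D/N. Columns: Mid, Hi, Lo.
{Stay/t/E/W} → row (7,0) (7,0) (7,0)
{Stay/t/E/N} → row (4,4) (4,4) (4,4)
{Stay/t/D/W, Stay/t/D/N} → row (3,7) (3,7) (3,7)
{Stay/q/E/W, Stay/q/E/N, Stay/q/D/W, Stay/q/D/N} → row (6,8) (8,5) (1,6)
{In/t/E/W, In/t/E/N, In/t/D/W, In/t/D/N, In/q/E/W, In/q/E/N, In/q/D/W, In/q/D/N} → row (6,6) (6,6) (6,6)
That's 5 distinct rows out of 16 strategies.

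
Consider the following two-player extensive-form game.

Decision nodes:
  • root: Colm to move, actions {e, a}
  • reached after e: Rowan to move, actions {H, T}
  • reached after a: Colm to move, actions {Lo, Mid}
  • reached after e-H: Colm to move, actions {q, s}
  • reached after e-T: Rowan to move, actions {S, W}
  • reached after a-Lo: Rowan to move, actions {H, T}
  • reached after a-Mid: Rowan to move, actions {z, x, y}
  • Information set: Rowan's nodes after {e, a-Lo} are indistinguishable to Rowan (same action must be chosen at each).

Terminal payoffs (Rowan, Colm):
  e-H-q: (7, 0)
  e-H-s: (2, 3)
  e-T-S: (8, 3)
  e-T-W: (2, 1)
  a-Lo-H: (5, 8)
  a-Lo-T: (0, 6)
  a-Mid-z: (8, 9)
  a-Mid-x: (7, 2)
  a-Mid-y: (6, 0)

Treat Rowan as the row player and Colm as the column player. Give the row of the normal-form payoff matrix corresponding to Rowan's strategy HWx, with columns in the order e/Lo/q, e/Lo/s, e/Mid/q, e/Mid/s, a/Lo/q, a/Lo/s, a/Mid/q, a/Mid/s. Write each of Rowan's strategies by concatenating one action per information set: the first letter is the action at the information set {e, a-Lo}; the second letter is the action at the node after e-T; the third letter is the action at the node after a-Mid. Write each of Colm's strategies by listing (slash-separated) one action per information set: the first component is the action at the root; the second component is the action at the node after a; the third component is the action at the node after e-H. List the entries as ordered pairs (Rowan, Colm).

vs e/Lo/q: Colm plays e → Rowan plays H at [e] → Colm plays q at [e-H] → (7, 0)
vs e/Lo/s: Colm plays e → Rowan plays H at [e] → Colm plays s at [e-H] → (2, 3)
vs e/Mid/q: Colm plays e → Rowan plays H at [e] → Colm plays q at [e-H] → (7, 0)
vs e/Mid/s: Colm plays e → Rowan plays H at [e] → Colm plays s at [e-H] → (2, 3)
vs a/Lo/q: Colm plays a → Colm plays Lo at [a] → Rowan plays H at [a-Lo] → (5, 8)
vs a/Lo/s: Colm plays a → Colm plays Lo at [a] → Rowan plays H at [a-Lo] → (5, 8)
vs a/Mid/q: Colm plays a → Colm plays Mid at [a] → Rowan plays x at [a-Mid] → (7, 2)
vs a/Mid/s: Colm plays a → Colm plays Mid at [a] → Rowan plays x at [a-Mid] → (7, 2)

(7,0) (2,3) (7,0) (2,3) (5,8) (5,8) (7,2) (7,2)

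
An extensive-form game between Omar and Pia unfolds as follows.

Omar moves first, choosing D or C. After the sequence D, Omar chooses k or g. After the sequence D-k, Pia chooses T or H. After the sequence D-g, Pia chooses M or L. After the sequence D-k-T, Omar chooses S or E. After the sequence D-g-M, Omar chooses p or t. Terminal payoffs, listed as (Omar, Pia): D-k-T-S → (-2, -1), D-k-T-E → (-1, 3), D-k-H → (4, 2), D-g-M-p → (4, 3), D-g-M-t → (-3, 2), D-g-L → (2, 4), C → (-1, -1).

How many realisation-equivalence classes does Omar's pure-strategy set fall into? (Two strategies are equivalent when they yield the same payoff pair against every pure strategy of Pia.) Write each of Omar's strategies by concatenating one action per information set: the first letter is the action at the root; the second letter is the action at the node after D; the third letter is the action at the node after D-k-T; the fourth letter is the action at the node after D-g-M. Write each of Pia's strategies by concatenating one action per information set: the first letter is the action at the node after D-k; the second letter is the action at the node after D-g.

Omar has 16 pure strategies: DkSp, DkSt, DkEp, DkEt, DgSp, DgSt, DgEp, DgEt, CkSp, CkSt, CkEp, CkEt, CgSp, CgSt, CgEp, CgEt. Columns: TM, TL, HM, HL.
{DkSp, DkSt} → row (-2,-1) (-2,-1) (4,2) (4,2)
{DkEp, DkEt} → row (-1,3) (-1,3) (4,2) (4,2)
{DgSp, DgEp} → row (4,3) (2,4) (4,3) (2,4)
{DgSt, DgEt} → row (-3,2) (2,4) (-3,2) (2,4)
{CkSp, CkSt, CkEp, CkEt, CgSp, CgSt, CgEp, CgEt} → row (-1,-1) (-1,-1) (-1,-1) (-1,-1)
That's 5 distinct rows out of 16 strategies.

5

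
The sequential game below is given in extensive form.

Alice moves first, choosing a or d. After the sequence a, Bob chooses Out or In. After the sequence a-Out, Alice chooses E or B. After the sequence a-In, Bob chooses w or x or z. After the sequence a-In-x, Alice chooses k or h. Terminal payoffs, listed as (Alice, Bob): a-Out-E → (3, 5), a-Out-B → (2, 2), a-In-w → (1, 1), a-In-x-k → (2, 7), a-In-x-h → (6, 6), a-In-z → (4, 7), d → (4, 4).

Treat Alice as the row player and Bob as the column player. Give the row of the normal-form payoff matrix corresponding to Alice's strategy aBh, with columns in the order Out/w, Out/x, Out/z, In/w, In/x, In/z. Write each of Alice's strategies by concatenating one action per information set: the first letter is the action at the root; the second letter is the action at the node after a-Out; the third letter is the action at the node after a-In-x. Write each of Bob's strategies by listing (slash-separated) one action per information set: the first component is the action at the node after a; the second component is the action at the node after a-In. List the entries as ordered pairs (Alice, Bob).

vs Out/w: Alice plays a → Bob plays Out at [a] → Alice plays B at [a-Out] → (2, 2)
vs Out/x: Alice plays a → Bob plays Out at [a] → Alice plays B at [a-Out] → (2, 2)
vs Out/z: Alice plays a → Bob plays Out at [a] → Alice plays B at [a-Out] → (2, 2)
vs In/w: Alice plays a → Bob plays In at [a] → Bob plays w at [a-In] → (1, 1)
vs In/x: Alice plays a → Bob plays In at [a] → Bob plays x at [a-In] → Alice plays h at [a-In-x] → (6, 6)
vs In/z: Alice plays a → Bob plays In at [a] → Bob plays z at [a-In] → (4, 7)

(2,2) (2,2) (2,2) (1,1) (6,6) (4,7)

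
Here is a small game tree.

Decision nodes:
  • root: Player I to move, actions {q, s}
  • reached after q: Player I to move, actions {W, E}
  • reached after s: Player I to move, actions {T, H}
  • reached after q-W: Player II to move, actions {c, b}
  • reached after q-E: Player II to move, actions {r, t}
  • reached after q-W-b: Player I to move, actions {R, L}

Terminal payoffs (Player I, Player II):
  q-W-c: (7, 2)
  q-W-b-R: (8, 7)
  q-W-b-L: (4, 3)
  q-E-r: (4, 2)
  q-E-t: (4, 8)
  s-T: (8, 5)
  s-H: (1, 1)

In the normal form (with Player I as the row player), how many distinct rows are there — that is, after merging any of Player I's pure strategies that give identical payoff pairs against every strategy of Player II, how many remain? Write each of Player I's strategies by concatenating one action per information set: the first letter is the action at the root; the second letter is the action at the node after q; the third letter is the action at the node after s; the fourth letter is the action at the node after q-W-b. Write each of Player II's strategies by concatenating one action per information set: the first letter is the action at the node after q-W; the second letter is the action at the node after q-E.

5

Player I has 16 pure strategies: qWTR, qWTL, qWHR, qWHL, qETR, qETL, qEHR, qEHL, sWTR, sWTL, sWHR, sWHL, sETR, sETL, sEHR, sEHL. Columns: cr, ct, br, bt.
{qWTR, qWHR} → row (7,2) (7,2) (8,7) (8,7)
{qWTL, qWHL} → row (7,2) (7,2) (4,3) (4,3)
{qETR, qETL, qEHR, qEHL} → row (4,2) (4,8) (4,2) (4,8)
{sWTR, sWTL, sETR, sETL} → row (8,5) (8,5) (8,5) (8,5)
{sWHR, sWHL, sEHR, sEHL} → row (1,1) (1,1) (1,1) (1,1)
That's 5 distinct rows out of 16 strategies.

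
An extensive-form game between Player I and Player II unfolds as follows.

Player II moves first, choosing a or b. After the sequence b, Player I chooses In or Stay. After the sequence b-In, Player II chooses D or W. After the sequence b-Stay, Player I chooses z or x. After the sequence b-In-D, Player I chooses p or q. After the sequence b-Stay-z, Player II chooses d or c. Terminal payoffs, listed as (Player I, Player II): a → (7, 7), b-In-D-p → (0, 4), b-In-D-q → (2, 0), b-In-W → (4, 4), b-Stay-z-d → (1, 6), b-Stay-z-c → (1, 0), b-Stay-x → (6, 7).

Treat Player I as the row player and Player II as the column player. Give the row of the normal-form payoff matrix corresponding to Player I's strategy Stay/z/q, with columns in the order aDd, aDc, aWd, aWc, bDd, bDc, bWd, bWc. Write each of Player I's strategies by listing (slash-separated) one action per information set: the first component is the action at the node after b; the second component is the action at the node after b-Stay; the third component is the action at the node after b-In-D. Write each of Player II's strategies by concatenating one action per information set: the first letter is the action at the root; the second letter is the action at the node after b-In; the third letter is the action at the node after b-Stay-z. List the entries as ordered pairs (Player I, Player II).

(7,7) (7,7) (7,7) (7,7) (1,6) (1,0) (1,6) (1,0)

vs aDd: Player II plays a → (7, 7)
vs aDc: Player II plays a → (7, 7)
vs aWd: Player II plays a → (7, 7)
vs aWc: Player II plays a → (7, 7)
vs bDd: Player II plays b → Player I plays Stay at [b] → Player I plays z at [b-Stay] → Player II plays d at [b-Stay-z] → (1, 6)
vs bDc: Player II plays b → Player I plays Stay at [b] → Player I plays z at [b-Stay] → Player II plays c at [b-Stay-z] → (1, 0)
vs bWd: Player II plays b → Player I plays Stay at [b] → Player I plays z at [b-Stay] → Player II plays d at [b-Stay-z] → (1, 6)
vs bWc: Player II plays b → Player I plays Stay at [b] → Player I plays z at [b-Stay] → Player II plays c at [b-Stay-z] → (1, 0)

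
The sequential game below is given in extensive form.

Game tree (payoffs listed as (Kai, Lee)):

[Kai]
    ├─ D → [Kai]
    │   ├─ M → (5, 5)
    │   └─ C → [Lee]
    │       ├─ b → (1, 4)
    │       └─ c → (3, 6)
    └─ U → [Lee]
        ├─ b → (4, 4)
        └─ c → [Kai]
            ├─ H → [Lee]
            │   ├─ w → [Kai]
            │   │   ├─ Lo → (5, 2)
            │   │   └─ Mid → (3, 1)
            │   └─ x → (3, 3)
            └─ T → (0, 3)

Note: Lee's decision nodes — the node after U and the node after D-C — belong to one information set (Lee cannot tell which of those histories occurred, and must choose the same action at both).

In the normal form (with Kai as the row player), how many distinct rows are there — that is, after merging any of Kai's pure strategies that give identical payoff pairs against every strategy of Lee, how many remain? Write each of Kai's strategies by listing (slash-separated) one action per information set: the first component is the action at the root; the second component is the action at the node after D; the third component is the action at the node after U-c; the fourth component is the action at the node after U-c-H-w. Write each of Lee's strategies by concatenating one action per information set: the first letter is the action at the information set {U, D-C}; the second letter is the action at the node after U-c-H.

Kai has 16 pure strategies: D/M/H/Lo, D/M/H/Mid, D/M/T/Lo, D/M/T/Mid, D/C/H/Lo, D/C/H/Mid, D/C/T/Lo, D/C/T/Mid, U/M/H/Lo, U/M/H/Mid, U/M/T/Lo, U/M/T/Mid, U/C/H/Lo, U/C/H/Mid, U/C/T/Lo, U/C/T/Mid. Columns: bw, bx, cw, cx.
{D/M/H/Lo, D/M/H/Mid, D/M/T/Lo, D/M/T/Mid} → row (5,5) (5,5) (5,5) (5,5)
{D/C/H/Lo, D/C/H/Mid, D/C/T/Lo, D/C/T/Mid} → row (1,4) (1,4) (3,6) (3,6)
{U/M/H/Lo, U/C/H/Lo} → row (4,4) (4,4) (5,2) (3,3)
{U/M/H/Mid, U/C/H/Mid} → row (4,4) (4,4) (3,1) (3,3)
{U/M/T/Lo, U/M/T/Mid, U/C/T/Lo, U/C/T/Mid} → row (4,4) (4,4) (0,3) (0,3)
That's 5 distinct rows out of 16 strategies.

5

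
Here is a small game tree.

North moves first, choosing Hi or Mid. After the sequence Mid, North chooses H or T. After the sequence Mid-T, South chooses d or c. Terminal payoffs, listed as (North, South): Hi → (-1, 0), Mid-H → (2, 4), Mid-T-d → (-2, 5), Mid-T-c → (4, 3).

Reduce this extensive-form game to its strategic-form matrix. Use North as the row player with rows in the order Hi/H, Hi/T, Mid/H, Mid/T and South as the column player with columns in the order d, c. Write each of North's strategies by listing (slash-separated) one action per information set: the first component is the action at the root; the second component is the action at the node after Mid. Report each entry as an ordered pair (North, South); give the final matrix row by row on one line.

Hi/H: (-1,0) (-1,0) | Hi/T: (-1,0) (-1,0) | Mid/H: (2,4) (2,4) | Mid/T: (-2,5) (4,3)

             d        c
 Hi/H   (-1,0)   (-1,0)
 Hi/T   (-1,0)   (-1,0)
Mid/H    (2,4)    (2,4)
Mid/T   (-2,5)    (4,3)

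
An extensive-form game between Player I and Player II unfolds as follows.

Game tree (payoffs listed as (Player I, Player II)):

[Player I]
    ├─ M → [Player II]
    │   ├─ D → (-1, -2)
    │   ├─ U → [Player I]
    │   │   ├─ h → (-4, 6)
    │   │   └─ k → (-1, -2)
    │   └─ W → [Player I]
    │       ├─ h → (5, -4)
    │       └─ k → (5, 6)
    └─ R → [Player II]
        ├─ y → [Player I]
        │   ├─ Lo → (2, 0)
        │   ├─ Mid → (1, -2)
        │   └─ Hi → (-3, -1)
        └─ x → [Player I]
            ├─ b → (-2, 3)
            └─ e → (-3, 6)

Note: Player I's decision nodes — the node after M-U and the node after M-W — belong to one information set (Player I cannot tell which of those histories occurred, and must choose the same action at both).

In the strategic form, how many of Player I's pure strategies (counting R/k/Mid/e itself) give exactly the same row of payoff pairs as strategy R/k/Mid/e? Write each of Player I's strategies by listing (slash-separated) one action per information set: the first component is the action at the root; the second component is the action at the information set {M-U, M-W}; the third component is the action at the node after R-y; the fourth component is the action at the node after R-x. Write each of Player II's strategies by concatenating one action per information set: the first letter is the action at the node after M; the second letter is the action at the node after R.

Row for R/k/Mid/e (columns Dy, Dx, Uy, Ux, Wy, Wx): (1,-2) (-3,6) (1,-2) (-3,6) (1,-2) (-3,6).
Under R/k/Mid/e, Player I's choice at the information set {M-U, M-W} can never be reached regardless of what Player II does, so varying those choices leaves every outcome unchanged.
Holding the reachable choices fixed and varying the unreachable one freely already gives 2 equivalent strategies.
No other strategy reproduces this row, so those 2 are the full class: R/h/Mid/e, R/k/Mid/e.

2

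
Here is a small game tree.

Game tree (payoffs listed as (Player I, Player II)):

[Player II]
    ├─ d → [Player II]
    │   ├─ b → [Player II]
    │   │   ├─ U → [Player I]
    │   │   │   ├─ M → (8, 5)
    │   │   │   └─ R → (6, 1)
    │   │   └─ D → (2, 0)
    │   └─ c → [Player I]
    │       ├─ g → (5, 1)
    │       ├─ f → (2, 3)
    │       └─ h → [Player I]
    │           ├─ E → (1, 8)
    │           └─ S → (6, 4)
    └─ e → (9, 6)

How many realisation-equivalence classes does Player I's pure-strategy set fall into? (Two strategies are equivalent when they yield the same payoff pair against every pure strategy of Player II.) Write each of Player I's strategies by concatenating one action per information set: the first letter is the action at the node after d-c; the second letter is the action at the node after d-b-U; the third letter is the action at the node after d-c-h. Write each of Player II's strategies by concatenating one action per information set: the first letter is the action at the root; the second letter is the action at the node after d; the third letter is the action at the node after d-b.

Player I has 12 pure strategies: gME, gMS, gRE, gRS, fME, fMS, fRE, fRS, hME, hMS, hRE, hRS. Columns: dbU, dbD, dcU, dcD, ebU, ebD, ecU, ecD.
{gME, gMS} → row (8,5) (2,0) (5,1) (5,1) (9,6) (9,6) (9,6) (9,6)
{gRE, gRS} → row (6,1) (2,0) (5,1) (5,1) (9,6) (9,6) (9,6) (9,6)
{fME, fMS} → row (8,5) (2,0) (2,3) (2,3) (9,6) (9,6) (9,6) (9,6)
{fRE, fRS} → row (6,1) (2,0) (2,3) (2,3) (9,6) (9,6) (9,6) (9,6)
{hME} → row (8,5) (2,0) (1,8) (1,8) (9,6) (9,6) (9,6) (9,6)
{hMS} → row (8,5) (2,0) (6,4) (6,4) (9,6) (9,6) (9,6) (9,6)
{hRE} → row (6,1) (2,0) (1,8) (1,8) (9,6) (9,6) (9,6) (9,6)
{hRS} → row (6,1) (2,0) (6,4) (6,4) (9,6) (9,6) (9,6) (9,6)
That's 8 distinct rows out of 12 strategies.

8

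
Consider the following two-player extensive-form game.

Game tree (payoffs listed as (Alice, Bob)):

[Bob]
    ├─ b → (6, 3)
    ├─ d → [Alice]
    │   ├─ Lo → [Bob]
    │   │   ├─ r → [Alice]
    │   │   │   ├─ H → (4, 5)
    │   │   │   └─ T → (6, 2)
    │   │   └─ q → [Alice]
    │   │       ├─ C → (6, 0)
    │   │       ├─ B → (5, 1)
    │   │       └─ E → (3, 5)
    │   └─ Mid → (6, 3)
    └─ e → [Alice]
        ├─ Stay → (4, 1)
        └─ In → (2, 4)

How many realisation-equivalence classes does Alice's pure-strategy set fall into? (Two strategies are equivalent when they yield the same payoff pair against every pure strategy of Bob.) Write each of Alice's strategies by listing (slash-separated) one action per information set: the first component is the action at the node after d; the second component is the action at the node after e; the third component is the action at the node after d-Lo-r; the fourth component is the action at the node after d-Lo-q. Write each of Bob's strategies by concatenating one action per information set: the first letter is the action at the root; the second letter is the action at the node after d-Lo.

14

Alice has 24 pure strategies: Lo/Stay/H/C, Lo/Stay/H/B, Lo/Stay/H/E, Lo/Stay/T/C, Lo/Stay/T/B, Lo/Stay/T/E, Lo/In/H/C, Lo/In/H/B, Lo/In/H/E, Lo/In/T/C, Lo/In/T/B, Lo/In/T/E, Mid/Stay/H/C, Mid/Stay/H/B, Mid/Stay/H/E, Mid/Stay/T/C, Mid/Stay/T/B, Mid/Stay/T/E, Mid/In/H/C, Mid/In/H/B, Mid/In/H/E, Mid/In/T/C, Mid/In/T/B, Mid/In/T/E. Columns: br, bq, dr, dq, er, eq.
{Lo/Stay/H/C} → row (6,3) (6,3) (4,5) (6,0) (4,1) (4,1)
{Lo/Stay/H/B} → row (6,3) (6,3) (4,5) (5,1) (4,1) (4,1)
{Lo/Stay/H/E} → row (6,3) (6,3) (4,5) (3,5) (4,1) (4,1)
{Lo/Stay/T/C} → row (6,3) (6,3) (6,2) (6,0) (4,1) (4,1)
{Lo/Stay/T/B} → row (6,3) (6,3) (6,2) (5,1) (4,1) (4,1)
{Lo/Stay/T/E} → row (6,3) (6,3) (6,2) (3,5) (4,1) (4,1)
{Lo/In/H/C} → row (6,3) (6,3) (4,5) (6,0) (2,4) (2,4)
{Lo/In/H/B} → row (6,3) (6,3) (4,5) (5,1) (2,4) (2,4)
{Lo/In/H/E} → row (6,3) (6,3) (4,5) (3,5) (2,4) (2,4)
{Lo/In/T/C} → row (6,3) (6,3) (6,2) (6,0) (2,4) (2,4)
{Lo/In/T/B} → row (6,3) (6,3) (6,2) (5,1) (2,4) (2,4)
{Lo/In/T/E} → row (6,3) (6,3) (6,2) (3,5) (2,4) (2,4)
{Mid/Stay/H/C, Mid/Stay/H/B, Mid/Stay/H/E, Mid/Stay/T/C, Mid/Stay/T/B, Mid/Stay/T/E} → row (6,3) (6,3) (6,3) (6,3) (4,1) (4,1)
{Mid/In/H/C, Mid/In/H/B, Mid/In/H/E, Mid/In/T/C, Mid/In/T/B, Mid/In/T/E} → row (6,3) (6,3) (6,3) (6,3) (2,4) (2,4)
That's 14 distinct rows out of 24 strategies.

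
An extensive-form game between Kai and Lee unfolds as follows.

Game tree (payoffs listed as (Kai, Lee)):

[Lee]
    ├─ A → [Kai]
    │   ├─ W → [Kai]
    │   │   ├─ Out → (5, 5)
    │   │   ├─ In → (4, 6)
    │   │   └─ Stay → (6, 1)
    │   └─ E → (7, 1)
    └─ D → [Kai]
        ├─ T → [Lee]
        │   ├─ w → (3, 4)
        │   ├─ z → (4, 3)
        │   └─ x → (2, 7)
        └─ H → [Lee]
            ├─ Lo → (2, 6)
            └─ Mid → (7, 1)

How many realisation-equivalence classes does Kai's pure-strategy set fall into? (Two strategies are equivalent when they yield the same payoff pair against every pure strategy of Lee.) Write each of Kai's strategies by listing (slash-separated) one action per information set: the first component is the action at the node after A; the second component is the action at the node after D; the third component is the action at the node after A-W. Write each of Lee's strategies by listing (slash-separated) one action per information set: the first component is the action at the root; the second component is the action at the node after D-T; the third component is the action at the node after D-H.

8

Kai has 12 pure strategies: W/T/Out, W/T/In, W/T/Stay, W/H/Out, W/H/In, W/H/Stay, E/T/Out, E/T/In, E/T/Stay, E/H/Out, E/H/In, E/H/Stay. Columns: A/w/Lo, A/w/Mid, A/z/Lo, A/z/Mid, A/x/Lo, A/x/Mid, D/w/Lo, D/w/Mid, D/z/Lo, D/z/Mid, D/x/Lo, D/x/Mid.
{W/T/Out} → row (5,5) (5,5) (5,5) (5,5) (5,5) (5,5) (3,4) (3,4) (4,3) (4,3) (2,7) (2,7)
{W/T/In} → row (4,6) (4,6) (4,6) (4,6) (4,6) (4,6) (3,4) (3,4) (4,3) (4,3) (2,7) (2,7)
{W/T/Stay} → row (6,1) (6,1) (6,1) (6,1) (6,1) (6,1) (3,4) (3,4) (4,3) (4,3) (2,7) (2,7)
{W/H/Out} → row (5,5) (5,5) (5,5) (5,5) (5,5) (5,5) (2,6) (7,1) (2,6) (7,1) (2,6) (7,1)
{W/H/In} → row (4,6) (4,6) (4,6) (4,6) (4,6) (4,6) (2,6) (7,1) (2,6) (7,1) (2,6) (7,1)
{W/H/Stay} → row (6,1) (6,1) (6,1) (6,1) (6,1) (6,1) (2,6) (7,1) (2,6) (7,1) (2,6) (7,1)
{E/T/Out, E/T/In, E/T/Stay} → row (7,1) (7,1) (7,1) (7,1) (7,1) (7,1) (3,4) (3,4) (4,3) (4,3) (2,7) (2,7)
{E/H/Out, E/H/In, E/H/Stay} → row (7,1) (7,1) (7,1) (7,1) (7,1) (7,1) (2,6) (7,1) (2,6) (7,1) (2,6) (7,1)
That's 8 distinct rows out of 12 strategies.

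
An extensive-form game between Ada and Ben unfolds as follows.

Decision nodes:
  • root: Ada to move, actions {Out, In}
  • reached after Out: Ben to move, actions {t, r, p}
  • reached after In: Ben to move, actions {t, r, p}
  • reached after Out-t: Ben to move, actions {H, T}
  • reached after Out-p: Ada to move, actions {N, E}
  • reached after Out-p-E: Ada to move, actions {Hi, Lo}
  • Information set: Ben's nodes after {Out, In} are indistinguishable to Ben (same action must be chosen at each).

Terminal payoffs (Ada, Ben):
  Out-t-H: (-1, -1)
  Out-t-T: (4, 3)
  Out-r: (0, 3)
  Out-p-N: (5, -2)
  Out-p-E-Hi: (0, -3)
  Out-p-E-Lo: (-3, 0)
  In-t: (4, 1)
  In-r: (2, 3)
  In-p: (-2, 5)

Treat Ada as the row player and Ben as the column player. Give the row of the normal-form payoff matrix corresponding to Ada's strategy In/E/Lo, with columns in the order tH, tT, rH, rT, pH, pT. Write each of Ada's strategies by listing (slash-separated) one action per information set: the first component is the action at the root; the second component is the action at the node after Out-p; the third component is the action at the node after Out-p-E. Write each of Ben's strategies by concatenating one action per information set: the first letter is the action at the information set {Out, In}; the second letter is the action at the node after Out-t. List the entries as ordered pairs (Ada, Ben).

(4,1) (4,1) (2,3) (2,3) (-2,5) (-2,5)

vs tH: Ada plays In → Ben plays t at [In] → (4, 1)
vs tT: Ada plays In → Ben plays t at [In] → (4, 1)
vs rH: Ada plays In → Ben plays r at [In] → (2, 3)
vs rT: Ada plays In → Ben plays r at [In] → (2, 3)
vs pH: Ada plays In → Ben plays p at [In] → (-2, 5)
vs pT: Ada plays In → Ben plays p at [In] → (-2, 5)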